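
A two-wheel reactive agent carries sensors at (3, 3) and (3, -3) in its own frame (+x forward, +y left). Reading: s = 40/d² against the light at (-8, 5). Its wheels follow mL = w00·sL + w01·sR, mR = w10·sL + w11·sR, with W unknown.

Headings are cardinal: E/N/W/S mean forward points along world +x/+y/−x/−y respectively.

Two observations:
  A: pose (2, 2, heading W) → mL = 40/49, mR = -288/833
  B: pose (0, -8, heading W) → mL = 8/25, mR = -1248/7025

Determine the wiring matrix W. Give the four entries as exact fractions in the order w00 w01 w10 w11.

obs A: pose=(2,2,W) → sL=8/17, sR=40/49, mL=40/49, mR=-288/833
obs B: pose=(0,-8,W) → sL=40/281, sR=8/25, mL=8/25, mR=-1248/7025
sensor matrix S = [[8/17, 40/49], [40/281, 8/25]]; det S = 201216/5851825
solve [mL_A; mL_B] = S·[w00; w01] and [mR_A; mR_B] = S·[w10; w11]:
  w00 = 0, w01 = 1, w10 = 1, w11 = -1

0 1 1 -1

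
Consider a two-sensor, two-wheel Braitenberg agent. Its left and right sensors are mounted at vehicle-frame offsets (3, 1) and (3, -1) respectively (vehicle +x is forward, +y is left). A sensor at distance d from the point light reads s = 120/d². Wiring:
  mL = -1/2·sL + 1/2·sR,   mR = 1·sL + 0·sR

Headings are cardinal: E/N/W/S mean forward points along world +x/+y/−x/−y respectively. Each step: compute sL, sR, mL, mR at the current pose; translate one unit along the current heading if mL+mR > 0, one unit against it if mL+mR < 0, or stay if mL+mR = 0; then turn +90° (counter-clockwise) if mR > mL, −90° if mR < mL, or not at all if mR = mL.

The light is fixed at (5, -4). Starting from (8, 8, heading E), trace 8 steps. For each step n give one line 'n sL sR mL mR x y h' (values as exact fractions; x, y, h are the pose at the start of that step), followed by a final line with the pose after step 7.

n=0: pose=(8,8,E); sL=24/41, sR=120/157; mL=576/6437, mR=24/41; mL+mR=4344/6437 → advance +1; mR−mL=3192/6437 → turn +1·90°
n=1: pose=(9,8,N); sL=20/39, sR=12/25; mL=-16/975, mR=20/39; mL+mR=484/975 → advance +1; mR−mL=172/325 → turn +1·90°
n=2: pose=(9,9,W); sL=24/29, sR=120/197; mL=-624/5713, mR=24/29; mL+mR=4104/5713 → advance +1; mR−mL=5352/5713 → turn +1·90°
n=3: pose=(8,9,S); sL=30/29, sR=15/13; mL=45/754, mR=30/29; mL+mR=825/754 → advance +1; mR−mL=735/754 → turn +1·90°
n=4: pose=(8,8,E); sL=24/41, sR=120/157; mL=576/6437, mR=24/41; mL+mR=4344/6437 → advance +1; mR−mL=3192/6437 → turn +1·90°
n=5: pose=(9,8,N); sL=20/39, sR=12/25; mL=-16/975, mR=20/39; mL+mR=484/975 → advance +1; mR−mL=172/325 → turn +1·90°
n=6: pose=(9,9,W); sL=24/29, sR=120/197; mL=-624/5713, mR=24/29; mL+mR=4104/5713 → advance +1; mR−mL=5352/5713 → turn +1·90°
n=7: pose=(8,9,S); sL=30/29, sR=15/13; mL=45/754, mR=30/29; mL+mR=825/754 → advance +1; mR−mL=735/754 → turn +1·90°

0 24/41 120/157 576/6437 24/41 8 8 E
1 20/39 12/25 -16/975 20/39 9 8 N
2 24/29 120/197 -624/5713 24/29 9 9 W
3 30/29 15/13 45/754 30/29 8 9 S
4 24/41 120/157 576/6437 24/41 8 8 E
5 20/39 12/25 -16/975 20/39 9 8 N
6 24/29 120/197 -624/5713 24/29 9 9 W
7 30/29 15/13 45/754 30/29 8 9 S
final 8 8 E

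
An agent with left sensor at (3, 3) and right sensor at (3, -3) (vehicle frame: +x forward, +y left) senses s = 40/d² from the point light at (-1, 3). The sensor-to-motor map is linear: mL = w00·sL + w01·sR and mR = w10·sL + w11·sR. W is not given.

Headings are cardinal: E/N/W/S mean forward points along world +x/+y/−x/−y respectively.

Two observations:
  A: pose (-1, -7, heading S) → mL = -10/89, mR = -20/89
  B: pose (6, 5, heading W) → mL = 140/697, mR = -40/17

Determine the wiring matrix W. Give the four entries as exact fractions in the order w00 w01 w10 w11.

obs A: pose=(-1,-7,S) → sL=20/89, sR=20/89, mL=-10/89, mR=-20/89
obs B: pose=(6,5,W) → sL=40/17, sR=40/41, mL=140/697, mR=-40/17
sensor matrix S = [[20/89, 20/89], [40/17, 40/41]]; det S = -19200/62033
solve [mL_A; mL_B] = S·[w00; w01] and [mR_A; mR_B] = S·[w10; w11]:
  w00 = 1/2, w01 = -1, w10 = -1, w11 = 0

1/2 -1 -1 0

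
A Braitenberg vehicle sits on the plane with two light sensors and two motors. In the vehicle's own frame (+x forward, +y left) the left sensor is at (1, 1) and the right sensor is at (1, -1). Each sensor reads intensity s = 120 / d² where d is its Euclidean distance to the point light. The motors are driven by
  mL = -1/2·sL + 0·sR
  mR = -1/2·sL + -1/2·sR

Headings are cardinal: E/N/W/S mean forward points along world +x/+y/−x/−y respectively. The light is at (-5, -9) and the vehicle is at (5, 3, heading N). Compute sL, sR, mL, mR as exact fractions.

12/25 12/29 -6/25 -324/725

left sensor world pos  = (4, 4); dL² = 250
right sensor world pos = (6, 4); dR² = 290
sL = 120/250 = 12/25
sR = 120/290 = 12/29
mL = -1/2·sL + 0·sR = -6/25
mR = -1/2·sL + -1/2·sR = -324/725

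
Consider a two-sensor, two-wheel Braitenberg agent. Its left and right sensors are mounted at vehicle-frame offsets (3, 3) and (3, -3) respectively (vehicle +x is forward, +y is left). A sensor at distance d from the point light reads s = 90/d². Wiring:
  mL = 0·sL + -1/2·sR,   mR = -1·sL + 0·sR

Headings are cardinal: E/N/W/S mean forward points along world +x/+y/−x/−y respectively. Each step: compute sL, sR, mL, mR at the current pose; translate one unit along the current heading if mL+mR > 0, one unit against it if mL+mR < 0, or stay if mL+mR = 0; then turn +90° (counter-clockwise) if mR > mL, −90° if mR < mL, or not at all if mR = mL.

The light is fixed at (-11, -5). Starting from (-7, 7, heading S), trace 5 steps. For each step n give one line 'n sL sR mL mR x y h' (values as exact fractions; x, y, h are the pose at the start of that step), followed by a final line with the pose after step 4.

n=0: pose=(-7,7,S); sL=9/13, sR=45/41; mL=-45/82, mR=-9/13; mL+mR=-1323/1066 → advance -1; mR−mL=-153/1066 → turn -1·90°
n=1: pose=(-7,8,W); sL=90/101, sR=90/257; mL=-45/257, mR=-90/101; mL+mR=-27675/25957 → advance -1; mR−mL=-18585/25957 → turn -1·90°
n=2: pose=(-6,8,N); sL=9/26, sR=9/32; mL=-9/64, mR=-9/26; mL+mR=-405/832 → advance -1; mR−mL=-171/832 → turn -1·90°
n=3: pose=(-6,7,E); sL=90/289, sR=18/29; mL=-9/29, mR=-90/289; mL+mR=-5211/8381 → advance -1; mR−mL=-9/8381 → turn -1·90°
n=4: pose=(-7,7,S); sL=9/13, sR=45/41; mL=-45/82, mR=-9/13; mL+mR=-1323/1066 → advance -1; mR−mL=-153/1066 → turn -1·90°

0 9/13 45/41 -45/82 -9/13 -7 7 S
1 90/101 90/257 -45/257 -90/101 -7 8 W
2 9/26 9/32 -9/64 -9/26 -6 8 N
3 90/289 18/29 -9/29 -90/289 -6 7 E
4 9/13 45/41 -45/82 -9/13 -7 7 S
final -7 8 W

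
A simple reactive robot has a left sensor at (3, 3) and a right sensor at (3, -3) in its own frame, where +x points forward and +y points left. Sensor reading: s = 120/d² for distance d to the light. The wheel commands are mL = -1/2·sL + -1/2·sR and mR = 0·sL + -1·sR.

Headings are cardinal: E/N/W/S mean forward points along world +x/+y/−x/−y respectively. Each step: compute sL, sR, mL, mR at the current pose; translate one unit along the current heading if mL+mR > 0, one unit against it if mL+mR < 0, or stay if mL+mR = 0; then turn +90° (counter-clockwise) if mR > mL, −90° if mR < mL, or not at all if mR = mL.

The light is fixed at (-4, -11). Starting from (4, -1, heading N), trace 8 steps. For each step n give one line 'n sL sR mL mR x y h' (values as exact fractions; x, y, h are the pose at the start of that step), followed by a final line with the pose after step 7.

0 60/97 12/29 -1452/2813 -12/29 4 -1 N
1 120/61 120/169 -13800/10309 -120/169 4 -2 W
2 2/3 5/3 -7/6 -5/3 5 -2 S
3 24/17 24/41 -696/697 -24/41 5 -1 W
4 60/109 60/49 -4740/5341 -60/49 6 -1 S
5 120/113 24/49 -4296/5537 -24/49 6 0 W
6 6/13 15/16 -291/416 -15/16 7 0 S
7 24/29 120/289 -5208/8381 -120/289 7 1 W
final 8 1 S

n=0: pose=(4,-1,N); sL=60/97, sR=12/29; mL=-1452/2813, mR=-12/29; mL+mR=-2616/2813 → advance -1; mR−mL=288/2813 → turn +1·90°
n=1: pose=(4,-2,W); sL=120/61, sR=120/169; mL=-13800/10309, mR=-120/169; mL+mR=-21120/10309 → advance -1; mR−mL=6480/10309 → turn +1·90°
n=2: pose=(5,-2,S); sL=2/3, sR=5/3; mL=-7/6, mR=-5/3; mL+mR=-17/6 → advance -1; mR−mL=-1/2 → turn -1·90°
n=3: pose=(5,-1,W); sL=24/17, sR=24/41; mL=-696/697, mR=-24/41; mL+mR=-1104/697 → advance -1; mR−mL=288/697 → turn +1·90°
n=4: pose=(6,-1,S); sL=60/109, sR=60/49; mL=-4740/5341, mR=-60/49; mL+mR=-11280/5341 → advance -1; mR−mL=-1800/5341 → turn -1·90°
n=5: pose=(6,0,W); sL=120/113, sR=24/49; mL=-4296/5537, mR=-24/49; mL+mR=-7008/5537 → advance -1; mR−mL=1584/5537 → turn +1·90°
n=6: pose=(7,0,S); sL=6/13, sR=15/16; mL=-291/416, mR=-15/16; mL+mR=-681/416 → advance -1; mR−mL=-99/416 → turn -1·90°
n=7: pose=(7,1,W); sL=24/29, sR=120/289; mL=-5208/8381, mR=-120/289; mL+mR=-8688/8381 → advance -1; mR−mL=1728/8381 → turn +1·90°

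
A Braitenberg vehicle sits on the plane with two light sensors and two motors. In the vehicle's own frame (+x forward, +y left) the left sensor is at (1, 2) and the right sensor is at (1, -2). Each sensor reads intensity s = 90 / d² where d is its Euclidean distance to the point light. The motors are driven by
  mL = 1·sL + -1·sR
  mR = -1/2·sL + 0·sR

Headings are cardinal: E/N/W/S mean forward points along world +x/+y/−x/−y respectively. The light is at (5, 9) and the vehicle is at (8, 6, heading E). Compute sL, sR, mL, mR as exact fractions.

90/17 90/41 2160/697 -45/17

left sensor world pos  = (9, 8); dL² = 17
right sensor world pos = (9, 4); dR² = 41
sL = 90/17 = 90/17
sR = 90/41 = 90/41
mL = 1·sL + -1·sR = 2160/697
mR = -1/2·sL + 0·sR = -45/17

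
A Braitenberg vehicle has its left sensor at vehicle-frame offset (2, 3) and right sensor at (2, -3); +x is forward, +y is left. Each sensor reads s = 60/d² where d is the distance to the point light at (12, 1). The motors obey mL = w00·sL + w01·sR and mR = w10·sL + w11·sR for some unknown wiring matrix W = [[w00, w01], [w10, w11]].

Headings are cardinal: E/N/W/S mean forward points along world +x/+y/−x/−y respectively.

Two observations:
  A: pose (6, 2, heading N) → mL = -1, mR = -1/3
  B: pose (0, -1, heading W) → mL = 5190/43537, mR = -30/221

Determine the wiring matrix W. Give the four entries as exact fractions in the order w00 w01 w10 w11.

1 -1/2 -1/2 0

obs A: pose=(6,2,N) → sL=2/3, sR=10/3, mL=-1, mR=-1/3
obs B: pose=(0,-1,W) → sL=60/221, sR=60/197, mL=5190/43537, mR=-30/221
sensor matrix S = [[2/3, 10/3], [60/221, 60/197]]; det S = -30560/43537
solve [mL_A; mL_B] = S·[w00; w01] and [mR_A; mR_B] = S·[w10; w11]:
  w00 = 1, w01 = -1/2, w10 = -1/2, w11 = 0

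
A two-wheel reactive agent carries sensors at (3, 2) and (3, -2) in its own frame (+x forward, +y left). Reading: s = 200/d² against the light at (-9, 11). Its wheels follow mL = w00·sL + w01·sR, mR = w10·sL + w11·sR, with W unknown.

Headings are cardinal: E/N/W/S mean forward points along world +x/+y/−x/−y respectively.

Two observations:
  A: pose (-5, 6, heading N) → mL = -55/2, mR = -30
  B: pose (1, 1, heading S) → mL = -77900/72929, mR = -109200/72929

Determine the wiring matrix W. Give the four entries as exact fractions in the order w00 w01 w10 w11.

-1 -1/2 -1 -1

obs A: pose=(-5,6,N) → sL=25, sR=5, mL=-55/2, mR=-30
obs B: pose=(1,1,S) → sL=200/313, sR=200/233, mL=-77900/72929, mR=-109200/72929
sensor matrix S = [[25, 5], [200/313, 200/233]]; det S = 1332000/72929
solve [mL_A; mL_B] = S·[w00; w01] and [mR_A; mR_B] = S·[w10; w11]:
  w00 = -1, w01 = -1/2, w10 = -1, w11 = -1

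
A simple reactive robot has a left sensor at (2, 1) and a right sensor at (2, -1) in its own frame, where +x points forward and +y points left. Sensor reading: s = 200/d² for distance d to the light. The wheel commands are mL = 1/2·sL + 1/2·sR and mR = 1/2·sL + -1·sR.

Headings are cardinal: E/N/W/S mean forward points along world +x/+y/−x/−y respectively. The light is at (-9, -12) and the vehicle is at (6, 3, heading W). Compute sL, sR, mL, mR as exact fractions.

left sensor world pos  = (4, 2); dL² = 365
right sensor world pos = (4, 4); dR² = 425
sL = 200/365 = 40/73
sR = 200/425 = 8/17
mL = 1/2·sL + 1/2·sR = 632/1241
mR = 1/2·sL + -1·sR = -244/1241

40/73 8/17 632/1241 -244/1241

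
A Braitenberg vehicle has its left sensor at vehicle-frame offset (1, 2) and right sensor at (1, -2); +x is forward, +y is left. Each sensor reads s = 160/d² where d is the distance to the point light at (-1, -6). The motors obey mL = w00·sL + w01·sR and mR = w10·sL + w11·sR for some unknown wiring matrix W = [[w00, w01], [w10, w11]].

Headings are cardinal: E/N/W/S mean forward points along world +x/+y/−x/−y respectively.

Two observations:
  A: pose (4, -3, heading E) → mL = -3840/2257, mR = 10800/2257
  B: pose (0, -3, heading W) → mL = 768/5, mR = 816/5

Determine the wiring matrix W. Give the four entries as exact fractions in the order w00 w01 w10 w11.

1 -1 1 1/2

obs A: pose=(4,-3,E) → sL=160/61, sR=160/37, mL=-3840/2257, mR=10800/2257
obs B: pose=(0,-3,W) → sL=160, sR=32/5, mL=768/5, mR=816/5
sensor matrix S = [[160/61, 160/37], [160, 32/5]]; det S = -1523712/2257
solve [mL_A; mL_B] = S·[w00; w01] and [mR_A; mR_B] = S·[w10; w11]:
  w00 = 1, w01 = -1, w10 = 1, w11 = 1/2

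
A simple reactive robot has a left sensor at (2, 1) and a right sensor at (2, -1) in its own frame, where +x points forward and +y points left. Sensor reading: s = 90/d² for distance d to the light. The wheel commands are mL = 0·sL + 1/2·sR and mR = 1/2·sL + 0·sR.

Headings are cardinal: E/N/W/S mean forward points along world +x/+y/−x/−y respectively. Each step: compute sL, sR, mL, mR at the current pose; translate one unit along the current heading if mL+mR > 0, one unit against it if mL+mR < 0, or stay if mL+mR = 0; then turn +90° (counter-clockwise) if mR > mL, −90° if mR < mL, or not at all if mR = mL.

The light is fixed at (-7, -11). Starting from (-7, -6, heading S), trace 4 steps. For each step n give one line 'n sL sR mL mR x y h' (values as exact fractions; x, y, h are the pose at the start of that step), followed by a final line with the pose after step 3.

n=0: pose=(-7,-6,S); sL=9, sR=9; mL=9/2, mR=9/2; mL+mR=9 → advance +1; mR−mL=0 → turn +0·90°
n=1: pose=(-7,-7,S); sL=18, sR=18; mL=9, mR=9; mL+mR=18 → advance +1; mR−mL=0 → turn +0·90°
n=2: pose=(-7,-8,S); sL=45, sR=45; mL=45/2, mR=45/2; mL+mR=45 → advance +1; mR−mL=0 → turn +0·90°
n=3: pose=(-7,-9,S); sL=90, sR=90; mL=45, mR=45; mL+mR=90 → advance +1; mR−mL=0 → turn +0·90°

0 9 9 9/2 9/2 -7 -6 S
1 18 18 9 9 -7 -7 S
2 45 45 45/2 45/2 -7 -8 S
3 90 90 45 45 -7 -9 S
final -7 -10 S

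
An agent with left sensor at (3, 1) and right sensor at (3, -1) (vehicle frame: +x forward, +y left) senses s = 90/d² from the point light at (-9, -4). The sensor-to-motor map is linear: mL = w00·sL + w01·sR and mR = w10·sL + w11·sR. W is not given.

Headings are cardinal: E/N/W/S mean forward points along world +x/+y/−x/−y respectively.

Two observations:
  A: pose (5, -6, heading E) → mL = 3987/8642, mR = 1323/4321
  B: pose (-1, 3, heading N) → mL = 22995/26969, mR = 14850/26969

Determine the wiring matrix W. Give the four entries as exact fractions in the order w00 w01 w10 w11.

1 1/2 1/2 1/2

obs A: pose=(5,-6,E) → sL=9/29, sR=45/149, mL=3987/8642, mR=1323/4321
obs B: pose=(-1,3,N) → sL=90/149, sR=90/181, mL=22995/26969, mR=14850/26969
sensor matrix S = [[9/29, 45/149], [90/149, 90/181]]; det S = -3275640/116533049
solve [mL_A; mL_B] = S·[w00; w01] and [mR_A; mR_B] = S·[w10; w11]:
  w00 = 1, w01 = 1/2, w10 = 1/2, w11 = 1/2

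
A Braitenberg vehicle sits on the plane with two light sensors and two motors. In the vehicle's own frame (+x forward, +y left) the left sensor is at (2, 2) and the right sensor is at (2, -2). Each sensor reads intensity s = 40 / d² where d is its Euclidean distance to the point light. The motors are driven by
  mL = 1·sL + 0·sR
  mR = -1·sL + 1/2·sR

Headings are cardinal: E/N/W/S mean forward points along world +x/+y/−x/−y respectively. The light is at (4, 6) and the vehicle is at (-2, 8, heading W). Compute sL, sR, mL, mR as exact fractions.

5/8 1/2 5/8 -3/8

left sensor world pos  = (-4, 6); dL² = 64
right sensor world pos = (-4, 10); dR² = 80
sL = 40/64 = 5/8
sR = 40/80 = 1/2
mL = 1·sL + 0·sR = 5/8
mR = -1·sL + 1/2·sR = -3/8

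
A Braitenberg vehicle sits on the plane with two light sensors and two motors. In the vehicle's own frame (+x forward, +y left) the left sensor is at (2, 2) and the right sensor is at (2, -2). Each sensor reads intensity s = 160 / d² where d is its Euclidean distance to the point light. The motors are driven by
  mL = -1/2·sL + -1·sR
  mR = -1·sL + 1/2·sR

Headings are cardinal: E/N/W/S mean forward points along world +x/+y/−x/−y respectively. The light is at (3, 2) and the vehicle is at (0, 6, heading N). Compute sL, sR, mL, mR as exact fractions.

left sensor world pos  = (-2, 8); dL² = 61
right sensor world pos = (2, 8); dR² = 37
sL = 160/61 = 160/61
sR = 160/37 = 160/37
mL = -1/2·sL + -1·sR = -12720/2257
mR = -1·sL + 1/2·sR = -1040/2257

160/61 160/37 -12720/2257 -1040/2257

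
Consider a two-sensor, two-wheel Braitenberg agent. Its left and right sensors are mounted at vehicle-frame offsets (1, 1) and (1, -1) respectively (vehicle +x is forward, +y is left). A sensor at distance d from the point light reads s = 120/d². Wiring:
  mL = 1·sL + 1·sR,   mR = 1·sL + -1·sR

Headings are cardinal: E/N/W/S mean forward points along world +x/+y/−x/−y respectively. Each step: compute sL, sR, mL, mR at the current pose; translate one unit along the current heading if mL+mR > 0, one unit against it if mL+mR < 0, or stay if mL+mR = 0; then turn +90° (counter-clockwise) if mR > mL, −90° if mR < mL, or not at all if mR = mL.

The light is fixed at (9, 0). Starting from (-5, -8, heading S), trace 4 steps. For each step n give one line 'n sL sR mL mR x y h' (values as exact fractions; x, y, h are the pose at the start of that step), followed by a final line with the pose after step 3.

n=0: pose=(-5,-8,S); sL=12/25, sR=20/51; mL=1112/1275, mR=112/1275; mL+mR=24/25 → advance +1; mR−mL=-40/51 → turn -1·90°
n=1: pose=(-5,-9,W); sL=24/65, sR=120/289; mL=14736/18785, mR=-864/18785; mL+mR=48/65 → advance +1; mR−mL=-240/289 → turn -1·90°
n=2: pose=(-6,-9,N); sL=3/8, sR=6/13; mL=87/104, mR=-9/104; mL+mR=3/4 → advance +1; mR−mL=-12/13 → turn -1·90°
n=3: pose=(-6,-8,E); sL=24/49, sR=120/277; mL=12528/13573, mR=768/13573; mL+mR=48/49 → advance +1; mR−mL=-240/277 → turn -1·90°

0 12/25 20/51 1112/1275 112/1275 -5 -8 S
1 24/65 120/289 14736/18785 -864/18785 -5 -9 W
2 3/8 6/13 87/104 -9/104 -6 -9 N
3 24/49 120/277 12528/13573 768/13573 -6 -8 E
final -5 -8 S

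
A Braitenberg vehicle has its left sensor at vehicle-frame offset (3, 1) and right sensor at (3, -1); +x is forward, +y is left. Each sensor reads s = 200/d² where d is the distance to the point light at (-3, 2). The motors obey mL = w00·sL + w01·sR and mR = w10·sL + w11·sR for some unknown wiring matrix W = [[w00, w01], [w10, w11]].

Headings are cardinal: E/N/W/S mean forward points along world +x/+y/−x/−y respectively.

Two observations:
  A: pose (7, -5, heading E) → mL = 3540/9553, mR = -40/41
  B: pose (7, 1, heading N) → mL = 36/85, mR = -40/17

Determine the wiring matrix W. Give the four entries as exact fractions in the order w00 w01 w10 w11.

obs A: pose=(7,-5,E) → sL=40/41, sR=200/233, mL=3540/9553, mR=-40/41
obs B: pose=(7,1,N) → sL=40/17, sR=8/5, mL=36/85, mR=-40/17
sensor matrix S = [[40/41, 200/233], [40/17, 8/5]]; det S = -74496/162401
solve [mL_A; mL_B] = S·[w00; w01] and [mR_A; mR_B] = S·[w10; w11]:
  w00 = -1/2, w01 = 1, w10 = -1, w11 = 0

-1/2 1 -1 0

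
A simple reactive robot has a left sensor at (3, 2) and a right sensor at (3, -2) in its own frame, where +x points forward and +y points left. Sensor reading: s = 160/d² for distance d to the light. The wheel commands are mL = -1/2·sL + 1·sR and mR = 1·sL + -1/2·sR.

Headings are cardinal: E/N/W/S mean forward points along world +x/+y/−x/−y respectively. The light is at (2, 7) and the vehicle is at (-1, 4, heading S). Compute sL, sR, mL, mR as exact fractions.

160/37 160/61 1040/2257 6800/2257

left sensor world pos  = (1, 1); dL² = 37
right sensor world pos = (-3, 1); dR² = 61
sL = 160/37 = 160/37
sR = 160/61 = 160/61
mL = -1/2·sL + 1·sR = 1040/2257
mR = 1·sL + -1/2·sR = 6800/2257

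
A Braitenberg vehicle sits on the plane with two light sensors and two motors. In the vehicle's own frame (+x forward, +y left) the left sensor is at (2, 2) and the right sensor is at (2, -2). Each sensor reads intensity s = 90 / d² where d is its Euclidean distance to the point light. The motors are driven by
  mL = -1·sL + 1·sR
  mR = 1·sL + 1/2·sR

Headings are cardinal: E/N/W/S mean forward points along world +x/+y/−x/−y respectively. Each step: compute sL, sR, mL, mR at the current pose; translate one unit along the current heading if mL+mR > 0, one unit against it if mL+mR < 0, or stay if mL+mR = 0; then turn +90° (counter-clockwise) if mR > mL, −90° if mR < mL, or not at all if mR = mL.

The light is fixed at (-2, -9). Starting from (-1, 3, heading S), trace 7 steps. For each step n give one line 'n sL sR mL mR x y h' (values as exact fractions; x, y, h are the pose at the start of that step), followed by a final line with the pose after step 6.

n=0: pose=(-1,3,S); sL=90/109, sR=90/101; mL=720/11009, mR=13995/11009; mL+mR=135/101 → advance +1; mR−mL=13275/11009 → turn +1·90°
n=1: pose=(-1,2,E); sL=45/89, sR=1; mL=44/89, mR=179/178; mL+mR=3/2 → advance +1; mR−mL=91/178 → turn +1·90°
n=2: pose=(0,2,N); sL=90/169, sR=18/37; mL=-288/6253, mR=4851/6253; mL+mR=27/37 → advance +1; mR−mL=5139/6253 → turn +1·90°
n=3: pose=(0,3,W); sL=9/10, sR=45/98; mL=-108/245, mR=1107/980; mL+mR=135/196 → advance +1; mR−mL=1539/980 → turn +1·90°
n=4: pose=(-1,3,S); sL=90/109, sR=90/101; mL=720/11009, mR=13995/11009; mL+mR=135/101 → advance +1; mR−mL=13275/11009 → turn +1·90°
n=5: pose=(-1,2,E); sL=45/89, sR=1; mL=44/89, mR=179/178; mL+mR=3/2 → advance +1; mR−mL=91/178 → turn +1·90°
n=6: pose=(0,2,N); sL=90/169, sR=18/37; mL=-288/6253, mR=4851/6253; mL+mR=27/37 → advance +1; mR−mL=5139/6253 → turn +1·90°

0 90/109 90/101 720/11009 13995/11009 -1 3 S
1 45/89 1 44/89 179/178 -1 2 E
2 90/169 18/37 -288/6253 4851/6253 0 2 N
3 9/10 45/98 -108/245 1107/980 0 3 W
4 90/109 90/101 720/11009 13995/11009 -1 3 S
5 45/89 1 44/89 179/178 -1 2 E
6 90/169 18/37 -288/6253 4851/6253 0 2 N
final 0 3 W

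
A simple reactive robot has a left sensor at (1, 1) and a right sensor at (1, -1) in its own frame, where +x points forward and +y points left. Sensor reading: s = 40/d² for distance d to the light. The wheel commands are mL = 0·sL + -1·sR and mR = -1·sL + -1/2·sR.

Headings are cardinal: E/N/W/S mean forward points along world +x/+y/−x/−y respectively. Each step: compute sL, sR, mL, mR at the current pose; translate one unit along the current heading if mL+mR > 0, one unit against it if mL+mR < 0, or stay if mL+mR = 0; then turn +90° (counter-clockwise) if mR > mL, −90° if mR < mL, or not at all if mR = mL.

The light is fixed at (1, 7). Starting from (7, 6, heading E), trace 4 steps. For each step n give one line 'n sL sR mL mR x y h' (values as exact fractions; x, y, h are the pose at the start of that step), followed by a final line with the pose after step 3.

n=0: pose=(7,6,E); sL=40/49, sR=40/53; mL=-40/53, mR=-3100/2597; mL+mR=-5060/2597 → advance -1; mR−mL=-1140/2597 → turn -1·90°
n=1: pose=(6,6,S); sL=1, sR=2; mL=-2, mR=-2; mL+mR=-4 → advance -1; mR−mL=0 → turn +0·90°
n=2: pose=(6,7,S); sL=40/37, sR=40/17; mL=-40/17, mR=-1420/629; mL+mR=-2900/629 → advance -1; mR−mL=60/629 → turn +1·90°
n=3: pose=(6,8,E); sL=1, sR=10/9; mL=-10/9, mR=-14/9; mL+mR=-8/3 → advance -1; mR−mL=-4/9 → turn -1·90°

0 40/49 40/53 -40/53 -3100/2597 7 6 E
1 1 2 -2 -2 6 6 S
2 40/37 40/17 -40/17 -1420/629 6 7 S
3 1 10/9 -10/9 -14/9 6 8 E
final 5 8 S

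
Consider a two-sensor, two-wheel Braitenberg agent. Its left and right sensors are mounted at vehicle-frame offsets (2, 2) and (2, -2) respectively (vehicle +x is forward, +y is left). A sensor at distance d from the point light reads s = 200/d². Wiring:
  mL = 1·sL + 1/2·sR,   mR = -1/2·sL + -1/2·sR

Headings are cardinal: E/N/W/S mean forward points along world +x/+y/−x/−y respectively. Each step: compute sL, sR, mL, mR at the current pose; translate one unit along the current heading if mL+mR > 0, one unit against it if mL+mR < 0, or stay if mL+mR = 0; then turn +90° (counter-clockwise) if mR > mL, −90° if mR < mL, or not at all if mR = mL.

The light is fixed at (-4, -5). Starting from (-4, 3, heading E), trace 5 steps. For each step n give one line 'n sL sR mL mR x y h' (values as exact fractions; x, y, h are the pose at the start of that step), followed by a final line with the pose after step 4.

0 25/13 5 115/26 -45/13 -4 3 E
1 40/9 200/37 2380/333 -1640/333 -3 3 S
2 100/13 100/41 4750/533 -2700/533 -3 2 W
3 40/17 40/17 60/17 -40/17 -4 2 N
4 25/13 5 115/26 -45/13 -4 3 E
final -3 3 S

n=0: pose=(-4,3,E); sL=25/13, sR=5; mL=115/26, mR=-45/13; mL+mR=25/26 → advance +1; mR−mL=-205/26 → turn -1·90°
n=1: pose=(-3,3,S); sL=40/9, sR=200/37; mL=2380/333, mR=-1640/333; mL+mR=20/9 → advance +1; mR−mL=-1340/111 → turn -1·90°
n=2: pose=(-3,2,W); sL=100/13, sR=100/41; mL=4750/533, mR=-2700/533; mL+mR=50/13 → advance +1; mR−mL=-7450/533 → turn -1·90°
n=3: pose=(-4,2,N); sL=40/17, sR=40/17; mL=60/17, mR=-40/17; mL+mR=20/17 → advance +1; mR−mL=-100/17 → turn -1·90°
n=4: pose=(-4,3,E); sL=25/13, sR=5; mL=115/26, mR=-45/13; mL+mR=25/26 → advance +1; mR−mL=-205/26 → turn -1·90°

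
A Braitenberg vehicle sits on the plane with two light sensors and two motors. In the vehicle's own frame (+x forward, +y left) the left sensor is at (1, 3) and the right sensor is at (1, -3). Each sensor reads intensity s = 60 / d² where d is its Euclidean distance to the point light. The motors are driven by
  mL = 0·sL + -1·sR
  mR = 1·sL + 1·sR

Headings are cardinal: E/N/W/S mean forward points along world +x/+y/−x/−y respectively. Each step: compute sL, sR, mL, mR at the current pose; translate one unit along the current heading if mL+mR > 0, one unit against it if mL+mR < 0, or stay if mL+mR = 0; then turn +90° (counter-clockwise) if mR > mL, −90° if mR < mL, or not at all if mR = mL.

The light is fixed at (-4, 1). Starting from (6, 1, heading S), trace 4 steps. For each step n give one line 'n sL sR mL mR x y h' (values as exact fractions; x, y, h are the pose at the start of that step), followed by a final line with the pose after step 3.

n=0: pose=(6,1,S); sL=6/17, sR=6/5; mL=-6/5, mR=132/85; mL+mR=6/17 → advance +1; mR−mL=234/85 → turn +1·90°
n=1: pose=(6,0,E); sL=12/25, sR=60/137; mL=-60/137, mR=3144/3425; mL+mR=12/25 → advance +1; mR−mL=4644/3425 → turn +1·90°
n=2: pose=(7,0,N); sL=15/16, sR=15/49; mL=-15/49, mR=975/784; mL+mR=15/16 → advance +1; mR−mL=1215/784 → turn +1·90°
n=3: pose=(7,1,W); sL=60/109, sR=60/109; mL=-60/109, mR=120/109; mL+mR=60/109 → advance +1; mR−mL=180/109 → turn +1·90°

0 6/17 6/5 -6/5 132/85 6 1 S
1 12/25 60/137 -60/137 3144/3425 6 0 E
2 15/16 15/49 -15/49 975/784 7 0 N
3 60/109 60/109 -60/109 120/109 7 1 W
final 6 1 S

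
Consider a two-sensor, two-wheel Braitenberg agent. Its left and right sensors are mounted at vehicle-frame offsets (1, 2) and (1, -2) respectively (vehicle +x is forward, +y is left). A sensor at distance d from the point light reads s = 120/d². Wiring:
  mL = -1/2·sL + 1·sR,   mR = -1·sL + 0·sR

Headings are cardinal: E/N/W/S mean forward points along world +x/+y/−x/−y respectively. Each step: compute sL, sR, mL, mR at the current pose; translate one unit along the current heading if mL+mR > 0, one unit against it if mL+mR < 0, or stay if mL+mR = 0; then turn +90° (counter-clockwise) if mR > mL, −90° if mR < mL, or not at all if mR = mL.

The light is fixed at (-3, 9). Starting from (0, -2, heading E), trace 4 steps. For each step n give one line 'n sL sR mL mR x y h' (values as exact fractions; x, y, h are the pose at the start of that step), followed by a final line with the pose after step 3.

n=0: pose=(0,-2,E); sL=120/97, sR=24/37; mL=108/3589, mR=-120/97; mL+mR=-4332/3589 → advance -1; mR−mL=-4548/3589 → turn -1·90°
n=1: pose=(-1,-2,S); sL=3/4, sR=5/6; mL=11/24, mR=-3/4; mL+mR=-7/24 → advance -1; mR−mL=-29/24 → turn -1·90°
n=2: pose=(-1,-1,W); sL=24/29, sR=24/13; mL=540/377, mR=-24/29; mL+mR=228/377 → advance +1; mR−mL=-852/377 → turn -1·90°
n=3: pose=(-2,-1,N); sL=60/41, sR=4/3; mL=74/123, mR=-60/41; mL+mR=-106/123 → advance -1; mR−mL=-254/123 → turn -1·90°

0 120/97 24/37 108/3589 -120/97 0 -2 E
1 3/4 5/6 11/24 -3/4 -1 -2 S
2 24/29 24/13 540/377 -24/29 -1 -1 W
3 60/41 4/3 74/123 -60/41 -2 -1 N
final -2 -2 E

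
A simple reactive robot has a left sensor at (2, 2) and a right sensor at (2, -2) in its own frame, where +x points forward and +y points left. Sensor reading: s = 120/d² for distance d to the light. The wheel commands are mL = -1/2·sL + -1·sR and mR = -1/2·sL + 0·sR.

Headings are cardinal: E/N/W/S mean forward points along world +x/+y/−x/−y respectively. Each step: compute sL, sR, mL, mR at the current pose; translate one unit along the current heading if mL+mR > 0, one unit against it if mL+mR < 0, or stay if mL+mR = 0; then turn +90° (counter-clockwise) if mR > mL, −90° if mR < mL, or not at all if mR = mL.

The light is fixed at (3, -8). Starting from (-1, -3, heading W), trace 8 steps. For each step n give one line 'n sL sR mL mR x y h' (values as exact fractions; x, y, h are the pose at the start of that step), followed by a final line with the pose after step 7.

n=0: pose=(-1,-3,W); sL=8/3, sR=24/17; mL=-140/51, mR=-4/3; mL+mR=-208/51 → advance -1; mR−mL=24/17 → turn +1·90°
n=1: pose=(0,-3,S); sL=12, sR=60/17; mL=-162/17, mR=-6; mL+mR=-264/17 → advance -1; mR−mL=60/17 → turn +1·90°
n=2: pose=(0,-2,E); sL=24/13, sR=120/17; mL=-1764/221, mR=-12/13; mL+mR=-1968/221 → advance -1; mR−mL=120/17 → turn +1·90°
n=3: pose=(-1,-2,N); sL=6/5, sR=30/17; mL=-201/85, mR=-3/5; mL+mR=-252/85 → advance -1; mR−mL=30/17 → turn +1·90°
n=4: pose=(-1,-3,W); sL=8/3, sR=24/17; mL=-140/51, mR=-4/3; mL+mR=-208/51 → advance -1; mR−mL=24/17 → turn +1·90°
n=5: pose=(0,-3,S); sL=12, sR=60/17; mL=-162/17, mR=-6; mL+mR=-264/17 → advance -1; mR−mL=60/17 → turn +1·90°
n=6: pose=(0,-2,E); sL=24/13, sR=120/17; mL=-1764/221, mR=-12/13; mL+mR=-1968/221 → advance -1; mR−mL=120/17 → turn +1·90°
n=7: pose=(-1,-2,N); sL=6/5, sR=30/17; mL=-201/85, mR=-3/5; mL+mR=-252/85 → advance -1; mR−mL=30/17 → turn +1·90°

0 8/3 24/17 -140/51 -4/3 -1 -3 W
1 12 60/17 -162/17 -6 0 -3 S
2 24/13 120/17 -1764/221 -12/13 0 -2 E
3 6/5 30/17 -201/85 -3/5 -1 -2 N
4 8/3 24/17 -140/51 -4/3 -1 -3 W
5 12 60/17 -162/17 -6 0 -3 S
6 24/13 120/17 -1764/221 -12/13 0 -2 E
7 6/5 30/17 -201/85 -3/5 -1 -2 N
final -1 -3 W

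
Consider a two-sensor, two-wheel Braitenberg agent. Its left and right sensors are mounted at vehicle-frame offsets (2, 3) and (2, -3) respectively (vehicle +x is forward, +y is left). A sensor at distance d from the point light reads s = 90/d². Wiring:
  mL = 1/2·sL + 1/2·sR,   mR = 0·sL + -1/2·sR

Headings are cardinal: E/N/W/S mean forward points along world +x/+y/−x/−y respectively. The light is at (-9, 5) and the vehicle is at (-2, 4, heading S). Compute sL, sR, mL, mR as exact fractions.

90/109 18/5 1206/545 -9/5

left sensor world pos  = (1, 2); dL² = 109
right sensor world pos = (-5, 2); dR² = 25
sL = 90/109 = 90/109
sR = 90/25 = 18/5
mL = 1/2·sL + 1/2·sR = 1206/545
mR = 0·sL + -1/2·sR = -9/5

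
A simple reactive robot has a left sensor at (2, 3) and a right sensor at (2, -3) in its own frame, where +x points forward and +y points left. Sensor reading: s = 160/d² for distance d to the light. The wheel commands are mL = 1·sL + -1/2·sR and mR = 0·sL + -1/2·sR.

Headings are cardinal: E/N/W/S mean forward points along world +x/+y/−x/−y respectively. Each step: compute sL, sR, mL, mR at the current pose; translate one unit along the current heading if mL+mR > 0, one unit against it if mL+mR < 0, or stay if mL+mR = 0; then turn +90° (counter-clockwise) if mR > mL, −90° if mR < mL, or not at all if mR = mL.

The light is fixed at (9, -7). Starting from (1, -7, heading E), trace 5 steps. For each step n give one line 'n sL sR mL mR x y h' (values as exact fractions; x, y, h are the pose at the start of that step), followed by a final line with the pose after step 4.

0 32/9 32/9 16/9 -16/9 1 -7 E
1 160/29 32/25 3536/725 -16/25 1 -7 S
2 40/29 20/13 230/377 -10/13 1 -8 W
3 160/101 160/17 -5360/1717 -80/17 2 -8 N
4 80/13 16/5 296/65 -8/5 2 -9 E
final 3 -9 S

n=0: pose=(1,-7,E); sL=32/9, sR=32/9; mL=16/9, mR=-16/9; mL+mR=0 → advance +0; mR−mL=-32/9 → turn -1·90°
n=1: pose=(1,-7,S); sL=160/29, sR=32/25; mL=3536/725, mR=-16/25; mL+mR=3072/725 → advance +1; mR−mL=-160/29 → turn -1·90°
n=2: pose=(1,-8,W); sL=40/29, sR=20/13; mL=230/377, mR=-10/13; mL+mR=-60/377 → advance -1; mR−mL=-40/29 → turn -1·90°
n=3: pose=(2,-8,N); sL=160/101, sR=160/17; mL=-5360/1717, mR=-80/17; mL+mR=-13440/1717 → advance -1; mR−mL=-160/101 → turn -1·90°
n=4: pose=(2,-9,E); sL=80/13, sR=16/5; mL=296/65, mR=-8/5; mL+mR=192/65 → advance +1; mR−mL=-80/13 → turn -1·90°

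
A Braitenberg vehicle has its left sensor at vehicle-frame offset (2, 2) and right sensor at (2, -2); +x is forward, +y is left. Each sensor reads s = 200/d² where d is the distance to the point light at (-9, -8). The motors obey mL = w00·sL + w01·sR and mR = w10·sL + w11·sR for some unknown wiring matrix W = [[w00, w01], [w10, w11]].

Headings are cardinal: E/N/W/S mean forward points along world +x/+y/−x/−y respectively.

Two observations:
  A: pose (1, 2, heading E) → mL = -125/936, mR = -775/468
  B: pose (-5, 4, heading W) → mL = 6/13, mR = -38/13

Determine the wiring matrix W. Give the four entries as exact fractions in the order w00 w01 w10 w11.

1/2 -1/2 -1 -1

obs A: pose=(1,2,E) → sL=25/36, sR=25/26, mL=-125/936, mR=-775/468
obs B: pose=(-5,4,W) → sL=25/13, sR=1, mL=6/13, mR=-38/13
sensor matrix S = [[25/36, 25/26], [25/13, 1]]; det S = -7025/6084
solve [mL_A; mL_B] = S·[w00; w01] and [mR_A; mR_B] = S·[w10; w11]:
  w00 = 1/2, w01 = -1/2, w10 = -1, w11 = -1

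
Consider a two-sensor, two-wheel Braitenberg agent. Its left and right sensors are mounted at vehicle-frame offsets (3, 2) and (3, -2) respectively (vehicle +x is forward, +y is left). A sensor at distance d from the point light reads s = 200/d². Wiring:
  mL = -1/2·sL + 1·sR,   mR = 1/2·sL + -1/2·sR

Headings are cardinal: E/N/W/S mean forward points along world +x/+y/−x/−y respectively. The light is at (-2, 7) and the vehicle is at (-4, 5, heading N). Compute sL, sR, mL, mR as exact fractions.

left sensor world pos  = (-6, 8); dL² = 17
right sensor world pos = (-2, 8); dR² = 1
sL = 200/17 = 200/17
sR = 200/1 = 200
mL = -1/2·sL + 1·sR = 3300/17
mR = 1/2·sL + -1/2·sR = -1600/17

200/17 200 3300/17 -1600/17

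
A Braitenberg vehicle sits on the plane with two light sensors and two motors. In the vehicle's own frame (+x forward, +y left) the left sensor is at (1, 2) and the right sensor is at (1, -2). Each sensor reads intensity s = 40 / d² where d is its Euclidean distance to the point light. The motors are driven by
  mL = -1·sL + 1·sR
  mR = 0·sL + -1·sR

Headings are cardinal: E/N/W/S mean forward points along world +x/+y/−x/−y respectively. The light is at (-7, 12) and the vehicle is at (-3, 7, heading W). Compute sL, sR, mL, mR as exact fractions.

20/29 20/9 400/261 -20/9

left sensor world pos  = (-4, 5); dL² = 58
right sensor world pos = (-4, 9); dR² = 18
sL = 40/58 = 20/29
sR = 40/18 = 20/9
mL = -1·sL + 1·sR = 400/261
mR = 0·sL + -1·sR = -20/9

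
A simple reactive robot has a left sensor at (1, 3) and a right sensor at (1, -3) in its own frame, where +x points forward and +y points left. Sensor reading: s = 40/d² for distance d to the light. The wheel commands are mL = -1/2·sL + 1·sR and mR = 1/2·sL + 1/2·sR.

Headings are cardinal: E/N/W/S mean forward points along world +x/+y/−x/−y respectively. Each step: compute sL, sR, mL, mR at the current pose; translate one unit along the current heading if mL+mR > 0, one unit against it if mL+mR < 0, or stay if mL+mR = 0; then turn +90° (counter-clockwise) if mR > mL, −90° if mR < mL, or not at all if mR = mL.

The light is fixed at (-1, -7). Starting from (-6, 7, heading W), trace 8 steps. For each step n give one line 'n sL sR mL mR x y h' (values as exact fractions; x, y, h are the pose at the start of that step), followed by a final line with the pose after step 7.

n=0: pose=(-6,7,W); sL=40/157, sR=8/65; mL=-44/10205, mR=1928/10205; mL+mR=12/65 → advance +1; mR−mL=1972/10205 → turn +1·90°
n=1: pose=(-7,7,S); sL=20/89, sR=4/25; mL=106/2225, mR=428/2225; mL+mR=6/25 → advance +1; mR−mL=322/2225 → turn +1·90°
n=2: pose=(-7,6,E); sL=40/281, sR=8/25; mL=1748/7025, mR=1624/7025; mL+mR=12/25 → advance +1; mR−mL=-124/7025 → turn -1·90°
n=3: pose=(-6,6,S); sL=10/37, sR=5/26; mL=55/962, mR=445/1924; mL+mR=15/52 → advance +1; mR−mL=335/1924 → turn +1·90°
n=4: pose=(-6,5,E); sL=40/241, sR=40/97; mL=7700/23377, mR=6760/23377; mL+mR=60/97 → advance +1; mR−mL=-940/23377 → turn -1·90°
n=5: pose=(-5,5,S); sL=20/61, sR=4/17; mL=74/1037, mR=292/1037; mL+mR=6/17 → advance +1; mR−mL=218/1037 → turn +1·90°
n=6: pose=(-5,4,E); sL=8/41, sR=40/73; mL=1348/2993, mR=1112/2993; mL+mR=60/73 → advance +1; mR−mL=-236/2993 → turn -1·90°
n=7: pose=(-4,4,S); sL=2/5, sR=5/17; mL=8/85, mR=59/170; mL+mR=15/34 → advance +1; mR−mL=43/170 → turn +1·90°

0 40/157 8/65 -44/10205 1928/10205 -6 7 W
1 20/89 4/25 106/2225 428/2225 -7 7 S
2 40/281 8/25 1748/7025 1624/7025 -7 6 E
3 10/37 5/26 55/962 445/1924 -6 6 S
4 40/241 40/97 7700/23377 6760/23377 -6 5 E
5 20/61 4/17 74/1037 292/1037 -5 5 S
6 8/41 40/73 1348/2993 1112/2993 -5 4 E
7 2/5 5/17 8/85 59/170 -4 4 S
final -4 3 E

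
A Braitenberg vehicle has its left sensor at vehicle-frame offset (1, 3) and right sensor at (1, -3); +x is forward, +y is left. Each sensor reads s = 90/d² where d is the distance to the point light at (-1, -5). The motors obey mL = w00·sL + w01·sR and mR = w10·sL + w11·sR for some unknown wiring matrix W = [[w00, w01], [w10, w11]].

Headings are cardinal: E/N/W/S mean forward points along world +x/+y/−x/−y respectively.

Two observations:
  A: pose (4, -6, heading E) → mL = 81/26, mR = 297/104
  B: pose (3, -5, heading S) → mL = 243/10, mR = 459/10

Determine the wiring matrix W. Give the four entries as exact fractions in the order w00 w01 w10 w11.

1 1/2 1/2 1

obs A: pose=(4,-6,E) → sL=9/4, sR=45/26, mL=81/26, mR=297/104
obs B: pose=(3,-5,S) → sL=9/5, sR=45, mL=243/10, mR=459/10
sensor matrix S = [[9/4, 45/26], [9/5, 45]]; det S = 5103/52
solve [mL_A; mL_B] = S·[w00; w01] and [mR_A; mR_B] = S·[w10; w11]:
  w00 = 1, w01 = 1/2, w10 = 1/2, w11 = 1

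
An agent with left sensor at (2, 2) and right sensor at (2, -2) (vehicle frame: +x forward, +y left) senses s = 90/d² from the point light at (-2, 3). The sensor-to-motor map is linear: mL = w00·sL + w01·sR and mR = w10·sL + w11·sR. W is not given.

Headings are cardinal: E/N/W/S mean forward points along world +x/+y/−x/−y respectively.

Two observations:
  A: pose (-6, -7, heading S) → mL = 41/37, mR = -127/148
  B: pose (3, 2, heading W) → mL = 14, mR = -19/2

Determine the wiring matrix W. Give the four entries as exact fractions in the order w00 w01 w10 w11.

1 1 -1 -1/2

obs A: pose=(-6,-7,S) → sL=45/74, sR=1/2, mL=41/37, mR=-127/148
obs B: pose=(3,2,W) → sL=5, sR=9, mL=14, mR=-19/2
sensor matrix S = [[45/74, 1/2], [5, 9]]; det S = 110/37
solve [mL_A; mL_B] = S·[w00; w01] and [mR_A; mR_B] = S·[w10; w11]:
  w00 = 1, w01 = 1, w10 = -1, w11 = -1/2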